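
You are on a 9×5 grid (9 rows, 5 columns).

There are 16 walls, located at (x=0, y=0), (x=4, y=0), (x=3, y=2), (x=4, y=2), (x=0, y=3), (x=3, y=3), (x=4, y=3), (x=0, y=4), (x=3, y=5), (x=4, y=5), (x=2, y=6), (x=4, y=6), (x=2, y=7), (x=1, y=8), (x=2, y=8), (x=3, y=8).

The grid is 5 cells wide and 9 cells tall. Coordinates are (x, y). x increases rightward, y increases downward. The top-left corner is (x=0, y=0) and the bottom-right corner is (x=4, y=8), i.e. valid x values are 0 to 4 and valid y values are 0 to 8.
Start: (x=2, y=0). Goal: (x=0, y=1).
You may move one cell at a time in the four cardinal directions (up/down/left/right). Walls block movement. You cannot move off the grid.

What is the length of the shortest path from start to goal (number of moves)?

BFS from (x=2, y=0) until reaching (x=0, y=1):
  Distance 0: (x=2, y=0)
  Distance 1: (x=1, y=0), (x=3, y=0), (x=2, y=1)
  Distance 2: (x=1, y=1), (x=3, y=1), (x=2, y=2)
  Distance 3: (x=0, y=1), (x=4, y=1), (x=1, y=2), (x=2, y=3)  <- goal reached here
One shortest path (3 moves): (x=2, y=0) -> (x=1, y=0) -> (x=1, y=1) -> (x=0, y=1)

Answer: Shortest path length: 3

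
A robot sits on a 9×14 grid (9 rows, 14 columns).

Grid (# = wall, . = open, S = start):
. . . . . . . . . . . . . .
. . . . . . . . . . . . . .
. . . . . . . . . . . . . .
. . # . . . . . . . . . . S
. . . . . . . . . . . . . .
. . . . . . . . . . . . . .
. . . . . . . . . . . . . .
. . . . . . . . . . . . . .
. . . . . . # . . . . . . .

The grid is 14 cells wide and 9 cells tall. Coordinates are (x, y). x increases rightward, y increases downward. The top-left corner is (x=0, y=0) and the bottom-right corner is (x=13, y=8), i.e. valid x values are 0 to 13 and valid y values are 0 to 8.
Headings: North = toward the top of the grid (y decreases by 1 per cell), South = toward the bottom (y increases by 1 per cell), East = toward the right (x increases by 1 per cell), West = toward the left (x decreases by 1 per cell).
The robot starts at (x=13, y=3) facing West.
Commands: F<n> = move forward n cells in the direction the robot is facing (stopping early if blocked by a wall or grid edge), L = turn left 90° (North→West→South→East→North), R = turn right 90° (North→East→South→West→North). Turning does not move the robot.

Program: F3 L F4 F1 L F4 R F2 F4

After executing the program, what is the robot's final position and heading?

Answer: Final position: (x=13, y=8), facing South

Derivation:
Start: (x=13, y=3), facing West
  F3: move forward 3, now at (x=10, y=3)
  L: turn left, now facing South
  F4: move forward 4, now at (x=10, y=7)
  F1: move forward 1, now at (x=10, y=8)
  L: turn left, now facing East
  F4: move forward 3/4 (blocked), now at (x=13, y=8)
  R: turn right, now facing South
  F2: move forward 0/2 (blocked), now at (x=13, y=8)
  F4: move forward 0/4 (blocked), now at (x=13, y=8)
Final: (x=13, y=8), facing South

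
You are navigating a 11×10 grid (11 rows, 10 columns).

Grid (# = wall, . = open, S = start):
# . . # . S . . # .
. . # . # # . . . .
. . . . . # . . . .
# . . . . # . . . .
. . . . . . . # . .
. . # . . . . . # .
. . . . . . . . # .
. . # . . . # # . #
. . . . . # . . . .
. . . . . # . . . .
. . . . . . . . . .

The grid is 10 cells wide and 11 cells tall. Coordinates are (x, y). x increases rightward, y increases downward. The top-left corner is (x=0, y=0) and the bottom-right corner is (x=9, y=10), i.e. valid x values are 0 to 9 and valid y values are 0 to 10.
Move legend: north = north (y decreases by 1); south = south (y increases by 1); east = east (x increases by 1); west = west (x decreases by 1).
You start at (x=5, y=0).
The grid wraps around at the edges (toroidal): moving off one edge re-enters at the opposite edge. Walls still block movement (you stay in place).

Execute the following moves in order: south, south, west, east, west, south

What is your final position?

Answer: Final position: (x=4, y=0)

Derivation:
Start: (x=5, y=0)
  south (south): blocked, stay at (x=5, y=0)
  south (south): blocked, stay at (x=5, y=0)
  west (west): (x=5, y=0) -> (x=4, y=0)
  east (east): (x=4, y=0) -> (x=5, y=0)
  west (west): (x=5, y=0) -> (x=4, y=0)
  south (south): blocked, stay at (x=4, y=0)
Final: (x=4, y=0)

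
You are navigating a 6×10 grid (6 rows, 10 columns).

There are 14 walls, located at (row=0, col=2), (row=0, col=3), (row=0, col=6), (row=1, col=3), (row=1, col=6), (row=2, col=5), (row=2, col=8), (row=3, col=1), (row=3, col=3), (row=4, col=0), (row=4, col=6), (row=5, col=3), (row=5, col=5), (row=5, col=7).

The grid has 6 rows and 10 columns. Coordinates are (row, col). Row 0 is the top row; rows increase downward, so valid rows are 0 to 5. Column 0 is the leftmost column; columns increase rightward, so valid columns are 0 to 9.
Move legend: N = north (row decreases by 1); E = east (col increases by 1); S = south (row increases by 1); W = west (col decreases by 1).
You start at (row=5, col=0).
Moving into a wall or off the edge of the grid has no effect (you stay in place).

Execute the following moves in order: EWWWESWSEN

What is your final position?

Answer: Final position: (row=4, col=1)

Derivation:
Start: (row=5, col=0)
  E (east): (row=5, col=0) -> (row=5, col=1)
  W (west): (row=5, col=1) -> (row=5, col=0)
  W (west): blocked, stay at (row=5, col=0)
  W (west): blocked, stay at (row=5, col=0)
  E (east): (row=5, col=0) -> (row=5, col=1)
  S (south): blocked, stay at (row=5, col=1)
  W (west): (row=5, col=1) -> (row=5, col=0)
  S (south): blocked, stay at (row=5, col=0)
  E (east): (row=5, col=0) -> (row=5, col=1)
  N (north): (row=5, col=1) -> (row=4, col=1)
Final: (row=4, col=1)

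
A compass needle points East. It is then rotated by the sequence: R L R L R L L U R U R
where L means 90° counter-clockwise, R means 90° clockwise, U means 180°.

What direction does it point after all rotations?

Answer: Final heading: South

Derivation:
Start: East
  R (right (90° clockwise)) -> South
  L (left (90° counter-clockwise)) -> East
  R (right (90° clockwise)) -> South
  L (left (90° counter-clockwise)) -> East
  R (right (90° clockwise)) -> South
  L (left (90° counter-clockwise)) -> East
  L (left (90° counter-clockwise)) -> North
  U (U-turn (180°)) -> South
  R (right (90° clockwise)) -> West
  U (U-turn (180°)) -> East
  R (right (90° clockwise)) -> South
Final: South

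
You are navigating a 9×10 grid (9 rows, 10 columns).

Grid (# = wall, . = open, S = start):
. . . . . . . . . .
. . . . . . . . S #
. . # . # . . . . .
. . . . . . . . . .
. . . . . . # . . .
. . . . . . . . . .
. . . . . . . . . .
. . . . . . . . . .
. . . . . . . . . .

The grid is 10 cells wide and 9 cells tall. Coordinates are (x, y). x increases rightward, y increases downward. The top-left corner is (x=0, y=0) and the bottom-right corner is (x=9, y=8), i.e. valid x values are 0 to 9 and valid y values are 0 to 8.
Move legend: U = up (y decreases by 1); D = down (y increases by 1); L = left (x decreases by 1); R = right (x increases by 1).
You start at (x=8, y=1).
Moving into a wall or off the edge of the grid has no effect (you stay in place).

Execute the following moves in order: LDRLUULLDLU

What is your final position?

Answer: Final position: (x=4, y=0)

Derivation:
Start: (x=8, y=1)
  L (left): (x=8, y=1) -> (x=7, y=1)
  D (down): (x=7, y=1) -> (x=7, y=2)
  R (right): (x=7, y=2) -> (x=8, y=2)
  L (left): (x=8, y=2) -> (x=7, y=2)
  U (up): (x=7, y=2) -> (x=7, y=1)
  U (up): (x=7, y=1) -> (x=7, y=0)
  L (left): (x=7, y=0) -> (x=6, y=0)
  L (left): (x=6, y=0) -> (x=5, y=0)
  D (down): (x=5, y=0) -> (x=5, y=1)
  L (left): (x=5, y=1) -> (x=4, y=1)
  U (up): (x=4, y=1) -> (x=4, y=0)
Final: (x=4, y=0)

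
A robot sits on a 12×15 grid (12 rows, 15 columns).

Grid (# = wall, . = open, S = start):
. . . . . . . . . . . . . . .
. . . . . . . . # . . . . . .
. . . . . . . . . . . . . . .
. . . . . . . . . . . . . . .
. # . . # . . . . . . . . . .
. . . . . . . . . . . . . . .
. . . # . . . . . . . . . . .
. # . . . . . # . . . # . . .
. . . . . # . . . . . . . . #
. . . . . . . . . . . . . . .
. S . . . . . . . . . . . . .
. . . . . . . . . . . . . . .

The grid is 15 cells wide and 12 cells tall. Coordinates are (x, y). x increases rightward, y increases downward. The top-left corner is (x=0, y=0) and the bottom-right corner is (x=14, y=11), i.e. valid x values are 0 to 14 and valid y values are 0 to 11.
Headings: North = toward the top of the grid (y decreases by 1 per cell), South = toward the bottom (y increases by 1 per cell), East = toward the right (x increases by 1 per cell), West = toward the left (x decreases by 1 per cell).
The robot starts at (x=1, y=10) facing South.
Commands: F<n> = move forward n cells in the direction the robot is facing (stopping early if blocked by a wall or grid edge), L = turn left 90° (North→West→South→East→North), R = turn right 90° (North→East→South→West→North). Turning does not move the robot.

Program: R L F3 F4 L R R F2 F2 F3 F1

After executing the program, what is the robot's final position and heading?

Start: (x=1, y=10), facing South
  R: turn right, now facing West
  L: turn left, now facing South
  F3: move forward 1/3 (blocked), now at (x=1, y=11)
  F4: move forward 0/4 (blocked), now at (x=1, y=11)
  L: turn left, now facing East
  R: turn right, now facing South
  R: turn right, now facing West
  F2: move forward 1/2 (blocked), now at (x=0, y=11)
  F2: move forward 0/2 (blocked), now at (x=0, y=11)
  F3: move forward 0/3 (blocked), now at (x=0, y=11)
  F1: move forward 0/1 (blocked), now at (x=0, y=11)
Final: (x=0, y=11), facing West

Answer: Final position: (x=0, y=11), facing West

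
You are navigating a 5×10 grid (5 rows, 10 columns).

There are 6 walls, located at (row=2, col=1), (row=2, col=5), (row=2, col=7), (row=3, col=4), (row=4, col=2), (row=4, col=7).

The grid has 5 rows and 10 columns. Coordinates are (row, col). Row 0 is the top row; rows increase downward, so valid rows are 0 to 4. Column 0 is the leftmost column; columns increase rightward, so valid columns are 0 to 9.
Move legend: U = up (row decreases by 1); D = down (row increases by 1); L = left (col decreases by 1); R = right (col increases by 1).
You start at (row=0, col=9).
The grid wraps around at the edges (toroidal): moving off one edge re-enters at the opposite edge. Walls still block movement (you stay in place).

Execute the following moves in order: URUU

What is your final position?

Answer: Final position: (row=2, col=0)

Derivation:
Start: (row=0, col=9)
  U (up): (row=0, col=9) -> (row=4, col=9)
  R (right): (row=4, col=9) -> (row=4, col=0)
  U (up): (row=4, col=0) -> (row=3, col=0)
  U (up): (row=3, col=0) -> (row=2, col=0)
Final: (row=2, col=0)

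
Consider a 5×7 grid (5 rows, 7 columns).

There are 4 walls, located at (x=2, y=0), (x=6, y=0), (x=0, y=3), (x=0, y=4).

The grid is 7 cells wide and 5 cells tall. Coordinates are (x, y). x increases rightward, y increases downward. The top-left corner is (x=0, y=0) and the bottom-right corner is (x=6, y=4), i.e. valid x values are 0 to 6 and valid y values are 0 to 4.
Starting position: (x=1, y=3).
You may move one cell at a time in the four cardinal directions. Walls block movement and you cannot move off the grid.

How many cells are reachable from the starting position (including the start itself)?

Answer: Reachable cells: 31

Derivation:
BFS flood-fill from (x=1, y=3):
  Distance 0: (x=1, y=3)
  Distance 1: (x=1, y=2), (x=2, y=3), (x=1, y=4)
  Distance 2: (x=1, y=1), (x=0, y=2), (x=2, y=2), (x=3, y=3), (x=2, y=4)
  Distance 3: (x=1, y=0), (x=0, y=1), (x=2, y=1), (x=3, y=2), (x=4, y=3), (x=3, y=4)
  Distance 4: (x=0, y=0), (x=3, y=1), (x=4, y=2), (x=5, y=3), (x=4, y=4)
  Distance 5: (x=3, y=0), (x=4, y=1), (x=5, y=2), (x=6, y=3), (x=5, y=4)
  Distance 6: (x=4, y=0), (x=5, y=1), (x=6, y=2), (x=6, y=4)
  Distance 7: (x=5, y=0), (x=6, y=1)
Total reachable: 31 (grid has 31 open cells total)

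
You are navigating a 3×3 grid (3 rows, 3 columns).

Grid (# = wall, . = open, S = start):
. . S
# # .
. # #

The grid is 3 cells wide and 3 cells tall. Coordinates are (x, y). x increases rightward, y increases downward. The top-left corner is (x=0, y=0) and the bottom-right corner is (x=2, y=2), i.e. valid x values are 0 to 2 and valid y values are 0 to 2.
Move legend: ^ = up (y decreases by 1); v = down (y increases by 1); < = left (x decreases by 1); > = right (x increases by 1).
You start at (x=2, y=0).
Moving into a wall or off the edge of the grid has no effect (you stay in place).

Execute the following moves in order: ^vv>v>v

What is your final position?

Answer: Final position: (x=2, y=1)

Derivation:
Start: (x=2, y=0)
  ^ (up): blocked, stay at (x=2, y=0)
  v (down): (x=2, y=0) -> (x=2, y=1)
  v (down): blocked, stay at (x=2, y=1)
  > (right): blocked, stay at (x=2, y=1)
  v (down): blocked, stay at (x=2, y=1)
  > (right): blocked, stay at (x=2, y=1)
  v (down): blocked, stay at (x=2, y=1)
Final: (x=2, y=1)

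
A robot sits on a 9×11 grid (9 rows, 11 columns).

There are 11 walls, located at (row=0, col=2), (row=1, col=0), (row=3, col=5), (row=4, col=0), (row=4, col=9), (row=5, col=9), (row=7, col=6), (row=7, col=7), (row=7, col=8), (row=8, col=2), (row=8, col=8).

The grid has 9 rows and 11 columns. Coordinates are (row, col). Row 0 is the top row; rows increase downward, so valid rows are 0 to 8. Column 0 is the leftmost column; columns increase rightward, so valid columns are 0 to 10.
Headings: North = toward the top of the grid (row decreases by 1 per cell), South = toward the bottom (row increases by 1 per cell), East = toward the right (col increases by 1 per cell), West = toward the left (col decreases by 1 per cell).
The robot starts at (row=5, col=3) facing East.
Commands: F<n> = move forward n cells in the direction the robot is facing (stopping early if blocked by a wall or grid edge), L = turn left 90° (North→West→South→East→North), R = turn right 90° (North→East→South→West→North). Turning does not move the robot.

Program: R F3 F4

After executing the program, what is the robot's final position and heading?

Answer: Final position: (row=8, col=3), facing South

Derivation:
Start: (row=5, col=3), facing East
  R: turn right, now facing South
  F3: move forward 3, now at (row=8, col=3)
  F4: move forward 0/4 (blocked), now at (row=8, col=3)
Final: (row=8, col=3), facing South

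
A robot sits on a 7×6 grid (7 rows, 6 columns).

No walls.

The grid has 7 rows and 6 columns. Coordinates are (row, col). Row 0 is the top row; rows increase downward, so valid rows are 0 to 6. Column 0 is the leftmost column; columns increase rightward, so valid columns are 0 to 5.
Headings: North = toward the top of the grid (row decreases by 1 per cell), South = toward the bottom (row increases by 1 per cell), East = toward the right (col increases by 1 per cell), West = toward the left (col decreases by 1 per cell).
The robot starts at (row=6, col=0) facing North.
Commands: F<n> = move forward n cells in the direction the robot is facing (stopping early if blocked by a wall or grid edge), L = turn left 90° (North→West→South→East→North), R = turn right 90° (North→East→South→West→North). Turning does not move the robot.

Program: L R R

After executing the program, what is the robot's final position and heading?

Answer: Final position: (row=6, col=0), facing East

Derivation:
Start: (row=6, col=0), facing North
  L: turn left, now facing West
  R: turn right, now facing North
  R: turn right, now facing East
Final: (row=6, col=0), facing East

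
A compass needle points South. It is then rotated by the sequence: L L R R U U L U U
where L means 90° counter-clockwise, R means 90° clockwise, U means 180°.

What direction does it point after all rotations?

Start: South
  L (left (90° counter-clockwise)) -> East
  L (left (90° counter-clockwise)) -> North
  R (right (90° clockwise)) -> East
  R (right (90° clockwise)) -> South
  U (U-turn (180°)) -> North
  U (U-turn (180°)) -> South
  L (left (90° counter-clockwise)) -> East
  U (U-turn (180°)) -> West
  U (U-turn (180°)) -> East
Final: East

Answer: Final heading: East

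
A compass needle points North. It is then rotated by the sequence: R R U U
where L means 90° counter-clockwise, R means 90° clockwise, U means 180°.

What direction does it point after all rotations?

Start: North
  R (right (90° clockwise)) -> East
  R (right (90° clockwise)) -> South
  U (U-turn (180°)) -> North
  U (U-turn (180°)) -> South
Final: South

Answer: Final heading: South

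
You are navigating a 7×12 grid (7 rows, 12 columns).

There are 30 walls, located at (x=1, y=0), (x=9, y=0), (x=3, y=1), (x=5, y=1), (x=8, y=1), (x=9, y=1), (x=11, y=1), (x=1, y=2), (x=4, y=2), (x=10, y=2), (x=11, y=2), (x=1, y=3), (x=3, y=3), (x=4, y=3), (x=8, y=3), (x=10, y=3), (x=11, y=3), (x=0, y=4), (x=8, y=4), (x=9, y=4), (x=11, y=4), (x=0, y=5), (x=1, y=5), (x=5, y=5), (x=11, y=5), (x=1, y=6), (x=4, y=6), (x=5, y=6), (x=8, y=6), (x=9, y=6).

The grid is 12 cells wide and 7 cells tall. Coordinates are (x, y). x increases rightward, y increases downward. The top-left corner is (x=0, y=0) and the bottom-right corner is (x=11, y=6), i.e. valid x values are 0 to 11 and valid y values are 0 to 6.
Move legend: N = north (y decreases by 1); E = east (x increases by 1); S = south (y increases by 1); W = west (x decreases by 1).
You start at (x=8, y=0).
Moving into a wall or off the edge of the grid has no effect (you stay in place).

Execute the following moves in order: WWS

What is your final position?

Answer: Final position: (x=6, y=1)

Derivation:
Start: (x=8, y=0)
  W (west): (x=8, y=0) -> (x=7, y=0)
  W (west): (x=7, y=0) -> (x=6, y=0)
  S (south): (x=6, y=0) -> (x=6, y=1)
Final: (x=6, y=1)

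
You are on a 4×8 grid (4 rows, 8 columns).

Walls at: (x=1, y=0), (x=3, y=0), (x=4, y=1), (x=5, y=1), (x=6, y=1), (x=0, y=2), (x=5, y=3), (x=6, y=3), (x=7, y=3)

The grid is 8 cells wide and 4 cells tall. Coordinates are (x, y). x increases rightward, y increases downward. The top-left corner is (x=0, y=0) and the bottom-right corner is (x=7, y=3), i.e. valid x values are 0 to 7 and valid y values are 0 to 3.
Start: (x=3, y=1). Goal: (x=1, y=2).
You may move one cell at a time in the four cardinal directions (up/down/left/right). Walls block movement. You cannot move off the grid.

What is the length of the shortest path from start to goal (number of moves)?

Answer: Shortest path length: 3

Derivation:
BFS from (x=3, y=1) until reaching (x=1, y=2):
  Distance 0: (x=3, y=1)
  Distance 1: (x=2, y=1), (x=3, y=2)
  Distance 2: (x=2, y=0), (x=1, y=1), (x=2, y=2), (x=4, y=2), (x=3, y=3)
  Distance 3: (x=0, y=1), (x=1, y=2), (x=5, y=2), (x=2, y=3), (x=4, y=3)  <- goal reached here
One shortest path (3 moves): (x=3, y=1) -> (x=2, y=1) -> (x=1, y=1) -> (x=1, y=2)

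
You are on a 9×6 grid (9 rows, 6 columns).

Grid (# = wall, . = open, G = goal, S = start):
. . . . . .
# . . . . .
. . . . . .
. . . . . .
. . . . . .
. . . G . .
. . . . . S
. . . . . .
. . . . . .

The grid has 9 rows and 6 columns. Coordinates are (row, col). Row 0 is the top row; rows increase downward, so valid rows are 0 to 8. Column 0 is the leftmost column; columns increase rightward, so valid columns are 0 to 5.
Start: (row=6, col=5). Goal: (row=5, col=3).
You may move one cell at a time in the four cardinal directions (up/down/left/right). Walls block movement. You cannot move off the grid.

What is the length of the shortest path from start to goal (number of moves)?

BFS from (row=6, col=5) until reaching (row=5, col=3):
  Distance 0: (row=6, col=5)
  Distance 1: (row=5, col=5), (row=6, col=4), (row=7, col=5)
  Distance 2: (row=4, col=5), (row=5, col=4), (row=6, col=3), (row=7, col=4), (row=8, col=5)
  Distance 3: (row=3, col=5), (row=4, col=4), (row=5, col=3), (row=6, col=2), (row=7, col=3), (row=8, col=4)  <- goal reached here
One shortest path (3 moves): (row=6, col=5) -> (row=6, col=4) -> (row=6, col=3) -> (row=5, col=3)

Answer: Shortest path length: 3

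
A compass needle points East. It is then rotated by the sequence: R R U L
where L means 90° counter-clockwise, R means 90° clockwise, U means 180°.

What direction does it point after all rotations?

Answer: Final heading: North

Derivation:
Start: East
  R (right (90° clockwise)) -> South
  R (right (90° clockwise)) -> West
  U (U-turn (180°)) -> East
  L (left (90° counter-clockwise)) -> North
Final: North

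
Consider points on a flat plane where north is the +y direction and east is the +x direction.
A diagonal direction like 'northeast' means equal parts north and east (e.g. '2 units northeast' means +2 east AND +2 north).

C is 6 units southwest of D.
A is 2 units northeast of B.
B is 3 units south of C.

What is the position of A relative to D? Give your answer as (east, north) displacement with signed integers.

Place D at the origin (east=0, north=0).
  C is 6 units southwest of D: delta (east=-6, north=-6); C at (east=-6, north=-6).
  B is 3 units south of C: delta (east=+0, north=-3); B at (east=-6, north=-9).
  A is 2 units northeast of B: delta (east=+2, north=+2); A at (east=-4, north=-7).
Therefore A relative to D: (east=-4, north=-7).

Answer: A is at (east=-4, north=-7) relative to D.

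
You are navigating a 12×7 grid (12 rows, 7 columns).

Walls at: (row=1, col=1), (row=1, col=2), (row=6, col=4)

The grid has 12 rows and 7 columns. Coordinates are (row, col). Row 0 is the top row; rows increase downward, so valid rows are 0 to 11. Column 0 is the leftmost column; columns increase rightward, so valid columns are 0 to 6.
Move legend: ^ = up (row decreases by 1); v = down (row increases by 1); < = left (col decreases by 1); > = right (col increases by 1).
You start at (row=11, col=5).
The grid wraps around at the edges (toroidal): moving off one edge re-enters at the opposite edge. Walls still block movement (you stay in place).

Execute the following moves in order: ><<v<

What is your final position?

Start: (row=11, col=5)
  > (right): (row=11, col=5) -> (row=11, col=6)
  < (left): (row=11, col=6) -> (row=11, col=5)
  < (left): (row=11, col=5) -> (row=11, col=4)
  v (down): (row=11, col=4) -> (row=0, col=4)
  < (left): (row=0, col=4) -> (row=0, col=3)
Final: (row=0, col=3)

Answer: Final position: (row=0, col=3)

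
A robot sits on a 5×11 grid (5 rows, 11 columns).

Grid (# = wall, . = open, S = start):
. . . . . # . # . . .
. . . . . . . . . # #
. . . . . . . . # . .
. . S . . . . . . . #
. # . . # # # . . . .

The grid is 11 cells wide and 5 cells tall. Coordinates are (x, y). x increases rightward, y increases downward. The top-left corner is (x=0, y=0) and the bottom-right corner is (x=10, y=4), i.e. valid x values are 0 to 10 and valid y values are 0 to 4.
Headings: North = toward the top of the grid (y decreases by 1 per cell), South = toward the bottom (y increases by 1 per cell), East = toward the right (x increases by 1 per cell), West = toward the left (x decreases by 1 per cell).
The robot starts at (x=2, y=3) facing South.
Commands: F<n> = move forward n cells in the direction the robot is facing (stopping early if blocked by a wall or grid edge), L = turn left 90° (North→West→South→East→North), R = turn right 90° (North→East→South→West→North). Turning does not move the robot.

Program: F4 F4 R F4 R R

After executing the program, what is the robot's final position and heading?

Start: (x=2, y=3), facing South
  F4: move forward 1/4 (blocked), now at (x=2, y=4)
  F4: move forward 0/4 (blocked), now at (x=2, y=4)
  R: turn right, now facing West
  F4: move forward 0/4 (blocked), now at (x=2, y=4)
  R: turn right, now facing North
  R: turn right, now facing East
Final: (x=2, y=4), facing East

Answer: Final position: (x=2, y=4), facing East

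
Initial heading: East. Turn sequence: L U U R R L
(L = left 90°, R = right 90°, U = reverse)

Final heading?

Answer: Final heading: East

Derivation:
Start: East
  L (left (90° counter-clockwise)) -> North
  U (U-turn (180°)) -> South
  U (U-turn (180°)) -> North
  R (right (90° clockwise)) -> East
  R (right (90° clockwise)) -> South
  L (left (90° counter-clockwise)) -> East
Final: East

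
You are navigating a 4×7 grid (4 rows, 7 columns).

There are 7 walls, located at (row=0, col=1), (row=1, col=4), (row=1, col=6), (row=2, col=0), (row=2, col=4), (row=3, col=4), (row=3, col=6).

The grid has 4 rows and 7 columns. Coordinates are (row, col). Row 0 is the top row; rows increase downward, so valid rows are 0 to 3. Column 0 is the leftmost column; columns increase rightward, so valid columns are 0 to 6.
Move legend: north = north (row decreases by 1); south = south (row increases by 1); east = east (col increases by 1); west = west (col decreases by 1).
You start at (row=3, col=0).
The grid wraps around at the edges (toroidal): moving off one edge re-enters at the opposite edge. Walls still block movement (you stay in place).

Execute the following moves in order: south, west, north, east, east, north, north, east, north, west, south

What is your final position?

Answer: Final position: (row=3, col=1)

Derivation:
Start: (row=3, col=0)
  south (south): (row=3, col=0) -> (row=0, col=0)
  west (west): (row=0, col=0) -> (row=0, col=6)
  north (north): blocked, stay at (row=0, col=6)
  east (east): (row=0, col=6) -> (row=0, col=0)
  east (east): blocked, stay at (row=0, col=0)
  north (north): (row=0, col=0) -> (row=3, col=0)
  north (north): blocked, stay at (row=3, col=0)
  east (east): (row=3, col=0) -> (row=3, col=1)
  north (north): (row=3, col=1) -> (row=2, col=1)
  west (west): blocked, stay at (row=2, col=1)
  south (south): (row=2, col=1) -> (row=3, col=1)
Final: (row=3, col=1)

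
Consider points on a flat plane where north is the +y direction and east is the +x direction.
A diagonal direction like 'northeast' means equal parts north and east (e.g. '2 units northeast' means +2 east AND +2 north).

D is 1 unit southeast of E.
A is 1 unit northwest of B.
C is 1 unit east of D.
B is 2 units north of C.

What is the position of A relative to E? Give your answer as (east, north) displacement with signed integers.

Place E at the origin (east=0, north=0).
  D is 1 unit southeast of E: delta (east=+1, north=-1); D at (east=1, north=-1).
  C is 1 unit east of D: delta (east=+1, north=+0); C at (east=2, north=-1).
  B is 2 units north of C: delta (east=+0, north=+2); B at (east=2, north=1).
  A is 1 unit northwest of B: delta (east=-1, north=+1); A at (east=1, north=2).
Therefore A relative to E: (east=1, north=2).

Answer: A is at (east=1, north=2) relative to E.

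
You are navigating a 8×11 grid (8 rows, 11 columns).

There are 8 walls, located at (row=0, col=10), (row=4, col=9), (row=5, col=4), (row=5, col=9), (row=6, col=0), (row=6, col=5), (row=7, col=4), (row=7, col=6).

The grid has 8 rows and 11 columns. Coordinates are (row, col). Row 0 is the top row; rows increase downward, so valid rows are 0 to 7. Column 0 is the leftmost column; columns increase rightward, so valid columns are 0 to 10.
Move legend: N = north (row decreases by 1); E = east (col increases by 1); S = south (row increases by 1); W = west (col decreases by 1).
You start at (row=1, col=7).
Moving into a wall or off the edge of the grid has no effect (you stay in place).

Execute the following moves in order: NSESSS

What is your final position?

Start: (row=1, col=7)
  N (north): (row=1, col=7) -> (row=0, col=7)
  S (south): (row=0, col=7) -> (row=1, col=7)
  E (east): (row=1, col=7) -> (row=1, col=8)
  S (south): (row=1, col=8) -> (row=2, col=8)
  S (south): (row=2, col=8) -> (row=3, col=8)
  S (south): (row=3, col=8) -> (row=4, col=8)
Final: (row=4, col=8)

Answer: Final position: (row=4, col=8)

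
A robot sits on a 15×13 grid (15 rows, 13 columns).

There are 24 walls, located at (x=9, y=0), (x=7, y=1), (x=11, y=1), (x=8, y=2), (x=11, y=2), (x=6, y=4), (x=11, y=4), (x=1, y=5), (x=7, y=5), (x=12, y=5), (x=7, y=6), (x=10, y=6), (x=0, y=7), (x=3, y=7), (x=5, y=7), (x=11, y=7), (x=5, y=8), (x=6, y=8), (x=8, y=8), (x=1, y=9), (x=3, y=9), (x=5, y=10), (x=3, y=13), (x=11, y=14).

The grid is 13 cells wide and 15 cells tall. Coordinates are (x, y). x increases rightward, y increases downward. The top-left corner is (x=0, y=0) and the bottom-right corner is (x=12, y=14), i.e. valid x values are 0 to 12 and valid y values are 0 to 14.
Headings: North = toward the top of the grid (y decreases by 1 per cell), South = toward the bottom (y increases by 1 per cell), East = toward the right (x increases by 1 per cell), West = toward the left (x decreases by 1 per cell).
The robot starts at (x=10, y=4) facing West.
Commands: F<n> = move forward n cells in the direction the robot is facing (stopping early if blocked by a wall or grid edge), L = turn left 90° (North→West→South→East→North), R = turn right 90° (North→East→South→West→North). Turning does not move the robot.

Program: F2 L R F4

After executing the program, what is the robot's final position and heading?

Start: (x=10, y=4), facing West
  F2: move forward 2, now at (x=8, y=4)
  L: turn left, now facing South
  R: turn right, now facing West
  F4: move forward 1/4 (blocked), now at (x=7, y=4)
Final: (x=7, y=4), facing West

Answer: Final position: (x=7, y=4), facing West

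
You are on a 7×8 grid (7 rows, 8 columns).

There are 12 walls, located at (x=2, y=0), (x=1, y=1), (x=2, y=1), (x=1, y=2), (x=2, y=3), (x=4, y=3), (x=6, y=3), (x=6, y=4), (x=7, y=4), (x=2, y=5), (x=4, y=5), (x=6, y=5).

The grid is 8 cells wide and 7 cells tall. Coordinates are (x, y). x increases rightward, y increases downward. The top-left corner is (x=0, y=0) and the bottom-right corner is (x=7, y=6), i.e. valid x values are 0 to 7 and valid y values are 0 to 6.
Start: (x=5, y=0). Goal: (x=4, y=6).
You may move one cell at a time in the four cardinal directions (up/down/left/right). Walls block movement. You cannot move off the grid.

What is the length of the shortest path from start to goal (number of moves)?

BFS from (x=5, y=0) until reaching (x=4, y=6):
  Distance 0: (x=5, y=0)
  Distance 1: (x=4, y=0), (x=6, y=0), (x=5, y=1)
  Distance 2: (x=3, y=0), (x=7, y=0), (x=4, y=1), (x=6, y=1), (x=5, y=2)
  Distance 3: (x=3, y=1), (x=7, y=1), (x=4, y=2), (x=6, y=2), (x=5, y=3)
  Distance 4: (x=3, y=2), (x=7, y=2), (x=5, y=4)
  Distance 5: (x=2, y=2), (x=3, y=3), (x=7, y=3), (x=4, y=4), (x=5, y=5)
  Distance 6: (x=3, y=4), (x=5, y=6)
  Distance 7: (x=2, y=4), (x=3, y=5), (x=4, y=6), (x=6, y=6)  <- goal reached here
One shortest path (7 moves): (x=5, y=0) -> (x=5, y=1) -> (x=5, y=2) -> (x=5, y=3) -> (x=5, y=4) -> (x=5, y=5) -> (x=5, y=6) -> (x=4, y=6)

Answer: Shortest path length: 7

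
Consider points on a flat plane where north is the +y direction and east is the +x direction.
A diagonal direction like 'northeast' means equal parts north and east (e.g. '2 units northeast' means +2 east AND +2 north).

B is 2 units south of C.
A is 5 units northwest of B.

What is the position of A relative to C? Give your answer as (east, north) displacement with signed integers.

Answer: A is at (east=-5, north=3) relative to C.

Derivation:
Place C at the origin (east=0, north=0).
  B is 2 units south of C: delta (east=+0, north=-2); B at (east=0, north=-2).
  A is 5 units northwest of B: delta (east=-5, north=+5); A at (east=-5, north=3).
Therefore A relative to C: (east=-5, north=3).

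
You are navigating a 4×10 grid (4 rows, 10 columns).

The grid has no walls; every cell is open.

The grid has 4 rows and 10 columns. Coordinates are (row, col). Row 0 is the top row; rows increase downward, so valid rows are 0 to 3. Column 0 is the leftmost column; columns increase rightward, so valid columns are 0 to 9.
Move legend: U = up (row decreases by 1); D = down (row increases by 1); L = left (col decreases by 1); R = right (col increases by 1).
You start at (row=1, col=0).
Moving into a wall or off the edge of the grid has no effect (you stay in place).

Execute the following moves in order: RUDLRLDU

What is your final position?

Start: (row=1, col=0)
  R (right): (row=1, col=0) -> (row=1, col=1)
  U (up): (row=1, col=1) -> (row=0, col=1)
  D (down): (row=0, col=1) -> (row=1, col=1)
  L (left): (row=1, col=1) -> (row=1, col=0)
  R (right): (row=1, col=0) -> (row=1, col=1)
  L (left): (row=1, col=1) -> (row=1, col=0)
  D (down): (row=1, col=0) -> (row=2, col=0)
  U (up): (row=2, col=0) -> (row=1, col=0)
Final: (row=1, col=0)

Answer: Final position: (row=1, col=0)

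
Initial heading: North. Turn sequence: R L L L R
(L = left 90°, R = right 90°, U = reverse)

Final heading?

Start: North
  R (right (90° clockwise)) -> East
  L (left (90° counter-clockwise)) -> North
  L (left (90° counter-clockwise)) -> West
  L (left (90° counter-clockwise)) -> South
  R (right (90° clockwise)) -> West
Final: West

Answer: Final heading: West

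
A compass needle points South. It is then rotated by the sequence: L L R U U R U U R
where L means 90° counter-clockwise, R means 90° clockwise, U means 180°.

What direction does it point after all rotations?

Start: South
  L (left (90° counter-clockwise)) -> East
  L (left (90° counter-clockwise)) -> North
  R (right (90° clockwise)) -> East
  U (U-turn (180°)) -> West
  U (U-turn (180°)) -> East
  R (right (90° clockwise)) -> South
  U (U-turn (180°)) -> North
  U (U-turn (180°)) -> South
  R (right (90° clockwise)) -> West
Final: West

Answer: Final heading: West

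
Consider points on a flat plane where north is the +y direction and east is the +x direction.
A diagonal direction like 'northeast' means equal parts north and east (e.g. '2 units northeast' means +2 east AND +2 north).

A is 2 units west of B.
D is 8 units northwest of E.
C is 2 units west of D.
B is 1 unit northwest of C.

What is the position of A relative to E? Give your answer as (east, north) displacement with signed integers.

Answer: A is at (east=-13, north=9) relative to E.

Derivation:
Place E at the origin (east=0, north=0).
  D is 8 units northwest of E: delta (east=-8, north=+8); D at (east=-8, north=8).
  C is 2 units west of D: delta (east=-2, north=+0); C at (east=-10, north=8).
  B is 1 unit northwest of C: delta (east=-1, north=+1); B at (east=-11, north=9).
  A is 2 units west of B: delta (east=-2, north=+0); A at (east=-13, north=9).
Therefore A relative to E: (east=-13, north=9).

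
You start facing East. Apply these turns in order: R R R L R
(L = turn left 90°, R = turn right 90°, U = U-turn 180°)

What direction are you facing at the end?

Start: East
  R (right (90° clockwise)) -> South
  R (right (90° clockwise)) -> West
  R (right (90° clockwise)) -> North
  L (left (90° counter-clockwise)) -> West
  R (right (90° clockwise)) -> North
Final: North

Answer: Final heading: North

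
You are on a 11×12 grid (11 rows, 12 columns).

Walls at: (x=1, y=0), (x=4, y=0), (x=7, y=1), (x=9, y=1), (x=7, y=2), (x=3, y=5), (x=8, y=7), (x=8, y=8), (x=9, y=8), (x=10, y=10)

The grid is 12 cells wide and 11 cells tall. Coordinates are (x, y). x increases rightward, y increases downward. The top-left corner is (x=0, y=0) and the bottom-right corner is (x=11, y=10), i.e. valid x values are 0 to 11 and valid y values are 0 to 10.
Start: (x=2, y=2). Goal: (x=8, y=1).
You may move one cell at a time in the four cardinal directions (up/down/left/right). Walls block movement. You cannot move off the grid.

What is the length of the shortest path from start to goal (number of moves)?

Answer: Shortest path length: 9

Derivation:
BFS from (x=2, y=2) until reaching (x=8, y=1):
  Distance 0: (x=2, y=2)
  Distance 1: (x=2, y=1), (x=1, y=2), (x=3, y=2), (x=2, y=3)
  Distance 2: (x=2, y=0), (x=1, y=1), (x=3, y=1), (x=0, y=2), (x=4, y=2), (x=1, y=3), (x=3, y=3), (x=2, y=4)
  Distance 3: (x=3, y=0), (x=0, y=1), (x=4, y=1), (x=5, y=2), (x=0, y=3), (x=4, y=3), (x=1, y=4), (x=3, y=4), (x=2, y=5)
  Distance 4: (x=0, y=0), (x=5, y=1), (x=6, y=2), (x=5, y=3), (x=0, y=4), (x=4, y=4), (x=1, y=5), (x=2, y=6)
  Distance 5: (x=5, y=0), (x=6, y=1), (x=6, y=3), (x=5, y=4), (x=0, y=5), (x=4, y=5), (x=1, y=6), (x=3, y=6), (x=2, y=7)
  Distance 6: (x=6, y=0), (x=7, y=3), (x=6, y=4), (x=5, y=5), (x=0, y=6), (x=4, y=6), (x=1, y=7), (x=3, y=7), (x=2, y=8)
  Distance 7: (x=7, y=0), (x=8, y=3), (x=7, y=4), (x=6, y=5), (x=5, y=6), (x=0, y=7), (x=4, y=7), (x=1, y=8), (x=3, y=8), (x=2, y=9)
  Distance 8: (x=8, y=0), (x=8, y=2), (x=9, y=3), (x=8, y=4), (x=7, y=5), (x=6, y=6), (x=5, y=7), (x=0, y=8), (x=4, y=8), (x=1, y=9), (x=3, y=9), (x=2, y=10)
  Distance 9: (x=9, y=0), (x=8, y=1), (x=9, y=2), (x=10, y=3), (x=9, y=4), (x=8, y=5), (x=7, y=6), (x=6, y=7), (x=5, y=8), (x=0, y=9), (x=4, y=9), (x=1, y=10), (x=3, y=10)  <- goal reached here
One shortest path (9 moves): (x=2, y=2) -> (x=3, y=2) -> (x=4, y=2) -> (x=5, y=2) -> (x=6, y=2) -> (x=6, y=1) -> (x=6, y=0) -> (x=7, y=0) -> (x=8, y=0) -> (x=8, y=1)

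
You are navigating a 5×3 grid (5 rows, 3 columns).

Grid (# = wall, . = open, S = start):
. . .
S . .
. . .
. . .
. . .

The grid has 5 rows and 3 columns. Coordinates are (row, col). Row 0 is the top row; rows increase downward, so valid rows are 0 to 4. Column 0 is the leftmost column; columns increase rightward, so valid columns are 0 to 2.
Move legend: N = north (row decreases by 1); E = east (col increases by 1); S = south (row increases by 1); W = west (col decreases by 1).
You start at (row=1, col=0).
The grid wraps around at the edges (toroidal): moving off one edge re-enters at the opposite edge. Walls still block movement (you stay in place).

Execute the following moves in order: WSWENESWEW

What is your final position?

Answer: Final position: (row=2, col=2)

Derivation:
Start: (row=1, col=0)
  W (west): (row=1, col=0) -> (row=1, col=2)
  S (south): (row=1, col=2) -> (row=2, col=2)
  W (west): (row=2, col=2) -> (row=2, col=1)
  E (east): (row=2, col=1) -> (row=2, col=2)
  N (north): (row=2, col=2) -> (row=1, col=2)
  E (east): (row=1, col=2) -> (row=1, col=0)
  S (south): (row=1, col=0) -> (row=2, col=0)
  W (west): (row=2, col=0) -> (row=2, col=2)
  E (east): (row=2, col=2) -> (row=2, col=0)
  W (west): (row=2, col=0) -> (row=2, col=2)
Final: (row=2, col=2)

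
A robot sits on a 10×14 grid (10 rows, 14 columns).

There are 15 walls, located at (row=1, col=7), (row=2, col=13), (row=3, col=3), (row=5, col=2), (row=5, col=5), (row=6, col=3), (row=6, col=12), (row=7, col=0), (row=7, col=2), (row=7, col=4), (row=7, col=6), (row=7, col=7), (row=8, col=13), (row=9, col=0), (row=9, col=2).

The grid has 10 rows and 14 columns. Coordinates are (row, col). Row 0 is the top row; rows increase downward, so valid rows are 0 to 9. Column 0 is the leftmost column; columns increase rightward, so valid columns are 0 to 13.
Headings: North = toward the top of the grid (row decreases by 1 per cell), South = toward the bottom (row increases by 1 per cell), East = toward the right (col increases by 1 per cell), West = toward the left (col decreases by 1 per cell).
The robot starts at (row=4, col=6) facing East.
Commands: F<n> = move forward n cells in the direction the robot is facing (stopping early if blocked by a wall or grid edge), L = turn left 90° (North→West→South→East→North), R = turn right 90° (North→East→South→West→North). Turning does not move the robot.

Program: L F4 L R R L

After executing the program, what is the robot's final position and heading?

Answer: Final position: (row=0, col=6), facing North

Derivation:
Start: (row=4, col=6), facing East
  L: turn left, now facing North
  F4: move forward 4, now at (row=0, col=6)
  L: turn left, now facing West
  R: turn right, now facing North
  R: turn right, now facing East
  L: turn left, now facing North
Final: (row=0, col=6), facing North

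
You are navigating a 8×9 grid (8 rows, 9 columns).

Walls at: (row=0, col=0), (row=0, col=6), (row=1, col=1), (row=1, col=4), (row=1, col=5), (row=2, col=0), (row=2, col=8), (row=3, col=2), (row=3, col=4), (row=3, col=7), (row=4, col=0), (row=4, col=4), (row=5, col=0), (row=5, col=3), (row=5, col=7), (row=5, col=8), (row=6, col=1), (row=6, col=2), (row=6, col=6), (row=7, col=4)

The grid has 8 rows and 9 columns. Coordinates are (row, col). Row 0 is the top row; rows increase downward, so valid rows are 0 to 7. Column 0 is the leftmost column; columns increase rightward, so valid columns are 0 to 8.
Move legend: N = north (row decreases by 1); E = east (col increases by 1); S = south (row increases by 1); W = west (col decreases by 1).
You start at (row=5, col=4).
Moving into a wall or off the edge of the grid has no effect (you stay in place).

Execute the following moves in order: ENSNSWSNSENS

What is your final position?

Start: (row=5, col=4)
  E (east): (row=5, col=4) -> (row=5, col=5)
  N (north): (row=5, col=5) -> (row=4, col=5)
  S (south): (row=4, col=5) -> (row=5, col=5)
  N (north): (row=5, col=5) -> (row=4, col=5)
  S (south): (row=4, col=5) -> (row=5, col=5)
  W (west): (row=5, col=5) -> (row=5, col=4)
  S (south): (row=5, col=4) -> (row=6, col=4)
  N (north): (row=6, col=4) -> (row=5, col=4)
  S (south): (row=5, col=4) -> (row=6, col=4)
  E (east): (row=6, col=4) -> (row=6, col=5)
  N (north): (row=6, col=5) -> (row=5, col=5)
  S (south): (row=5, col=5) -> (row=6, col=5)
Final: (row=6, col=5)

Answer: Final position: (row=6, col=5)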